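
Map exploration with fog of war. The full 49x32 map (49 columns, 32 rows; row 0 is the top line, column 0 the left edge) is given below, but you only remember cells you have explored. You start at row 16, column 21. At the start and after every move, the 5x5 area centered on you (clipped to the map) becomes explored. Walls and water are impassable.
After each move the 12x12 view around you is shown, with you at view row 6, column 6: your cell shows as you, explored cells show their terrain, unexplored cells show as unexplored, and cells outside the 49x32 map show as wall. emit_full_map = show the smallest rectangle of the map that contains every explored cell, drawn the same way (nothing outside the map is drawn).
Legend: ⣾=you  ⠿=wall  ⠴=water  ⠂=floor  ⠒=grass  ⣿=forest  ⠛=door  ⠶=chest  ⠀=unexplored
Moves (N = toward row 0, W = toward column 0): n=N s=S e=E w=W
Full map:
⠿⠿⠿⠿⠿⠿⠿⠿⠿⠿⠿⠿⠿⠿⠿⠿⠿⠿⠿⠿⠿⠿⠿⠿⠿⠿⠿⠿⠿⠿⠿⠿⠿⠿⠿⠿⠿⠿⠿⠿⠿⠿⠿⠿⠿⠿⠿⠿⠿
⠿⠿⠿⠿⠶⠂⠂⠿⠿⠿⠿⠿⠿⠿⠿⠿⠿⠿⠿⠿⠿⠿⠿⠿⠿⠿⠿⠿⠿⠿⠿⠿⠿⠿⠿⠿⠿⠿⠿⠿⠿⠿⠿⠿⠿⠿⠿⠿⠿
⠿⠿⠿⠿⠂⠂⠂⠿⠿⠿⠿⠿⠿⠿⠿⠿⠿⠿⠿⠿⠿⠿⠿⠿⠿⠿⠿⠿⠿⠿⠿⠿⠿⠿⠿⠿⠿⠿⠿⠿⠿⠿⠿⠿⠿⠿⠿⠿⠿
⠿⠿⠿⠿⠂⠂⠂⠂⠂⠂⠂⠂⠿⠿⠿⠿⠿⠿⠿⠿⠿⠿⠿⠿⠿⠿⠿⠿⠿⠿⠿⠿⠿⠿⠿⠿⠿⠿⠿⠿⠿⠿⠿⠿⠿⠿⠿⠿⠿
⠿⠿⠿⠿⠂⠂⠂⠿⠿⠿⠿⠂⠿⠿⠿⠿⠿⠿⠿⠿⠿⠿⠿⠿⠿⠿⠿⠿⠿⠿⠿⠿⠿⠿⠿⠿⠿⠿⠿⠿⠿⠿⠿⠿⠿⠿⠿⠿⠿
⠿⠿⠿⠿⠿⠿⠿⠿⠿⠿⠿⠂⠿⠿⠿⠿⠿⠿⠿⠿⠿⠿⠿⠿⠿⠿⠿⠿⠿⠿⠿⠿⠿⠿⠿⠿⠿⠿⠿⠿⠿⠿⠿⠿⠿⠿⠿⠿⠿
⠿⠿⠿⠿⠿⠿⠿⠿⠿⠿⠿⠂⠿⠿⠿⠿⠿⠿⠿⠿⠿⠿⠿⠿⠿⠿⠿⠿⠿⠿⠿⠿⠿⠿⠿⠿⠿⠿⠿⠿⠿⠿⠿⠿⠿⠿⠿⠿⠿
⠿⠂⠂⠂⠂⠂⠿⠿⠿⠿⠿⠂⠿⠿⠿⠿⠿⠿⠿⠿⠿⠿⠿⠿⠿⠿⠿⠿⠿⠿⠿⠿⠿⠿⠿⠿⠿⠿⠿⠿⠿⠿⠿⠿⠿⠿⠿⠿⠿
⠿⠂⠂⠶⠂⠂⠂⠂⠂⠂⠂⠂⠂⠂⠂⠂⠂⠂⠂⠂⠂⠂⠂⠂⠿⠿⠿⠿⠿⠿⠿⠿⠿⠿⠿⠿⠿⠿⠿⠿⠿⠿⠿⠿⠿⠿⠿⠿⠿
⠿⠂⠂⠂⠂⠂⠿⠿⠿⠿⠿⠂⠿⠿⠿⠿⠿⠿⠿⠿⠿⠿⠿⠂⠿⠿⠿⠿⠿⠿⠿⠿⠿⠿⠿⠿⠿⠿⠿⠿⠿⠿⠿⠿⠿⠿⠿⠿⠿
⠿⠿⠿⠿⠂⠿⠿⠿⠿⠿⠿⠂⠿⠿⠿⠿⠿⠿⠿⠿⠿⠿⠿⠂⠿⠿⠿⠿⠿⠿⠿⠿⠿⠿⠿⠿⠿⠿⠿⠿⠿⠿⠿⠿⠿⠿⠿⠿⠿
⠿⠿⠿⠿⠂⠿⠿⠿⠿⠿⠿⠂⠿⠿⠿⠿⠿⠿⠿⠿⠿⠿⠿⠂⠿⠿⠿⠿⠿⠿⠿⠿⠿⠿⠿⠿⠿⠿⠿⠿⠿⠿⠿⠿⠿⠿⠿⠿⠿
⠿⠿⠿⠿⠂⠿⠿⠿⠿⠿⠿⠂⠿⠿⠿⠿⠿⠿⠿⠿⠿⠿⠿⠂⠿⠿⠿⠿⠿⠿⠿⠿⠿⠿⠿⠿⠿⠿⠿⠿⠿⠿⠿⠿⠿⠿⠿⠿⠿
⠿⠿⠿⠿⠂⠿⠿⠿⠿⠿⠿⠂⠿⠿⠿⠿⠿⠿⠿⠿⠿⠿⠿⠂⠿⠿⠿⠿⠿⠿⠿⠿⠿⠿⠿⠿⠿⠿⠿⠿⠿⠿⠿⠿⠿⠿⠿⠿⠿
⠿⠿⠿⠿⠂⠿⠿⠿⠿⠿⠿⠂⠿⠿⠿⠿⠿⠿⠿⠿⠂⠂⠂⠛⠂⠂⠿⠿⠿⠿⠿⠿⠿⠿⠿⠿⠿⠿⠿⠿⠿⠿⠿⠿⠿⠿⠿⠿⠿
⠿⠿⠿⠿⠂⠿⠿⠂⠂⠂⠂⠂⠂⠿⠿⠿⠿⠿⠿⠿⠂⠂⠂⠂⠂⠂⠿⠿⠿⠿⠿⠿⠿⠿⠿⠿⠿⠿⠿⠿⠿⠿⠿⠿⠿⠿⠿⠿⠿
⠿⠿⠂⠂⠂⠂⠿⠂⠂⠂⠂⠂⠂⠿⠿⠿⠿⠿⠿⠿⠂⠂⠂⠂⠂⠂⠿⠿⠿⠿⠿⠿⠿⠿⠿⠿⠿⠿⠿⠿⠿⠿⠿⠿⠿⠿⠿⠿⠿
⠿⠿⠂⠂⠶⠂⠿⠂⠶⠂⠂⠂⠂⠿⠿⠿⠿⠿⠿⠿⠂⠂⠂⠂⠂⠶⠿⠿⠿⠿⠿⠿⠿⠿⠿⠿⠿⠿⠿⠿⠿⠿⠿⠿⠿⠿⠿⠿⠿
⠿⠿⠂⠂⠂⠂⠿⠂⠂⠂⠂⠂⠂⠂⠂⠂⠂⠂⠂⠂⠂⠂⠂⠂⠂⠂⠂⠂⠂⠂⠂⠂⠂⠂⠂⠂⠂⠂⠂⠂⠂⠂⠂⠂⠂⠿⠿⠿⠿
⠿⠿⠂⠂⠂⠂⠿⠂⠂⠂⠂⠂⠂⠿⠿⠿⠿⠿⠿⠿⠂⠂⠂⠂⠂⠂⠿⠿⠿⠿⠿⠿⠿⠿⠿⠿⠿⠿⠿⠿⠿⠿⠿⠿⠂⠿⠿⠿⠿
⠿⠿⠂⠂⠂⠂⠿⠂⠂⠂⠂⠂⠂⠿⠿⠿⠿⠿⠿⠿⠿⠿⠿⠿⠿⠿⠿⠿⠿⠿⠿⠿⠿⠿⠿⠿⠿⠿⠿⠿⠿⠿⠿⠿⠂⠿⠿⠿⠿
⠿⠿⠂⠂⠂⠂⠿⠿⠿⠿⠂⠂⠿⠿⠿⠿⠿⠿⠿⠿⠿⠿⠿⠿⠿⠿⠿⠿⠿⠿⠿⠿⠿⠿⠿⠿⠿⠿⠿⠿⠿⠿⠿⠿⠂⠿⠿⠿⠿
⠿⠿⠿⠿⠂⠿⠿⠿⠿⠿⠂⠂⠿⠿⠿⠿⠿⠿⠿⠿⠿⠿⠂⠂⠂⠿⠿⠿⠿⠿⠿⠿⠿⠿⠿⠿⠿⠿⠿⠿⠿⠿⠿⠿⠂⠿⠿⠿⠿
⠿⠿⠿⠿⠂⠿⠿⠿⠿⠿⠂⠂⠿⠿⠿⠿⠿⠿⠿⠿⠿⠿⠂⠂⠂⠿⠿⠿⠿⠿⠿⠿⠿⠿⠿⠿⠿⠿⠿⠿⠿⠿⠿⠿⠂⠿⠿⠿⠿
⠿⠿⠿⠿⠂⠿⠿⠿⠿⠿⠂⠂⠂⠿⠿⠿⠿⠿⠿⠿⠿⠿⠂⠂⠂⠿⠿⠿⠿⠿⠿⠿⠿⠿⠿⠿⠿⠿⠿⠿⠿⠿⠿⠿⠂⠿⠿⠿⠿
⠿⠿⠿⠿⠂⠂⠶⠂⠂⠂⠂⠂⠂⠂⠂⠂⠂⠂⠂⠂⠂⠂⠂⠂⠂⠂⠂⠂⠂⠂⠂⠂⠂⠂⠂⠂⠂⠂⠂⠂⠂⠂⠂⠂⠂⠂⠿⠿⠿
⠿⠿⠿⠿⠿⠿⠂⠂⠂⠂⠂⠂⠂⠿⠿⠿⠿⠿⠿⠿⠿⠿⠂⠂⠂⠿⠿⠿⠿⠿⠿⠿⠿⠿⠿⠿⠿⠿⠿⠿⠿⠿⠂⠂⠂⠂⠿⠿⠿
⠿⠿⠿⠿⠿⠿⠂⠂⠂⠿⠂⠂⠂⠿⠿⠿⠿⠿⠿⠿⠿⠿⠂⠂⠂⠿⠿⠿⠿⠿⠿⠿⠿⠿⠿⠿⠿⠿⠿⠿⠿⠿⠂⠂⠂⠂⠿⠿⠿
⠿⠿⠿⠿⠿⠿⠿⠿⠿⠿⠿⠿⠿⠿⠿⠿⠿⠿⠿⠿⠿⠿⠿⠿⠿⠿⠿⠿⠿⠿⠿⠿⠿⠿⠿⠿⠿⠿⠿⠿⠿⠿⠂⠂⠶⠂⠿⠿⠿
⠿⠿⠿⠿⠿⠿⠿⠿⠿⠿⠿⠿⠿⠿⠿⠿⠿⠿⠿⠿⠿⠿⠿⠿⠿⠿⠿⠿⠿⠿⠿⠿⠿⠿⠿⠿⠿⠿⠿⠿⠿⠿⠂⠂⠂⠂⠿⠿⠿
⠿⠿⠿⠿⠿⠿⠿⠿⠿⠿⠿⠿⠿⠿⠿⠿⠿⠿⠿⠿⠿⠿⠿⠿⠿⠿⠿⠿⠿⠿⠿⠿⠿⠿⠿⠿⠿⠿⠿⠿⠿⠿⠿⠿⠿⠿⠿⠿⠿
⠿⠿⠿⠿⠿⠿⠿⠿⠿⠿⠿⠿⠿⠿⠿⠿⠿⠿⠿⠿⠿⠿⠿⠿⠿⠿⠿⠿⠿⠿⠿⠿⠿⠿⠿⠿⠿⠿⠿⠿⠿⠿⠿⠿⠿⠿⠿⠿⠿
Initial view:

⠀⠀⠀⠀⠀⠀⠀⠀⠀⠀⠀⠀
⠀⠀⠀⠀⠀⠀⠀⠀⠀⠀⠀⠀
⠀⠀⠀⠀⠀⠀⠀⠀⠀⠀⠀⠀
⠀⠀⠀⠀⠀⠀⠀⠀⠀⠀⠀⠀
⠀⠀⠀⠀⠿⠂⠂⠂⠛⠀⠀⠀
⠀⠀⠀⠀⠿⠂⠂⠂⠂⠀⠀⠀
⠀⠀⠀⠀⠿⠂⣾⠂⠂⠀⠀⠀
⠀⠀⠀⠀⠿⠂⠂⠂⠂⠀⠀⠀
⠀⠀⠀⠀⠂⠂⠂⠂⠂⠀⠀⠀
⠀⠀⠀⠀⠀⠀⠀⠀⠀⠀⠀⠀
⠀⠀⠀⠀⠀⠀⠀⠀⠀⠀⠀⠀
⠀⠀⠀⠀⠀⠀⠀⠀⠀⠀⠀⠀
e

⠀⠀⠀⠀⠀⠀⠀⠀⠀⠀⠀⠀
⠀⠀⠀⠀⠀⠀⠀⠀⠀⠀⠀⠀
⠀⠀⠀⠀⠀⠀⠀⠀⠀⠀⠀⠀
⠀⠀⠀⠀⠀⠀⠀⠀⠀⠀⠀⠀
⠀⠀⠀⠿⠂⠂⠂⠛⠂⠀⠀⠀
⠀⠀⠀⠿⠂⠂⠂⠂⠂⠀⠀⠀
⠀⠀⠀⠿⠂⠂⣾⠂⠂⠀⠀⠀
⠀⠀⠀⠿⠂⠂⠂⠂⠂⠀⠀⠀
⠀⠀⠀⠂⠂⠂⠂⠂⠂⠀⠀⠀
⠀⠀⠀⠀⠀⠀⠀⠀⠀⠀⠀⠀
⠀⠀⠀⠀⠀⠀⠀⠀⠀⠀⠀⠀
⠀⠀⠀⠀⠀⠀⠀⠀⠀⠀⠀⠀

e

⠀⠀⠀⠀⠀⠀⠀⠀⠀⠀⠀⠀
⠀⠀⠀⠀⠀⠀⠀⠀⠀⠀⠀⠀
⠀⠀⠀⠀⠀⠀⠀⠀⠀⠀⠀⠀
⠀⠀⠀⠀⠀⠀⠀⠀⠀⠀⠀⠀
⠀⠀⠿⠂⠂⠂⠛⠂⠂⠀⠀⠀
⠀⠀⠿⠂⠂⠂⠂⠂⠂⠀⠀⠀
⠀⠀⠿⠂⠂⠂⣾⠂⠂⠀⠀⠀
⠀⠀⠿⠂⠂⠂⠂⠂⠶⠀⠀⠀
⠀⠀⠂⠂⠂⠂⠂⠂⠂⠀⠀⠀
⠀⠀⠀⠀⠀⠀⠀⠀⠀⠀⠀⠀
⠀⠀⠀⠀⠀⠀⠀⠀⠀⠀⠀⠀
⠀⠀⠀⠀⠀⠀⠀⠀⠀⠀⠀⠀

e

⠀⠀⠀⠀⠀⠀⠀⠀⠀⠀⠀⠀
⠀⠀⠀⠀⠀⠀⠀⠀⠀⠀⠀⠀
⠀⠀⠀⠀⠀⠀⠀⠀⠀⠀⠀⠀
⠀⠀⠀⠀⠀⠀⠀⠀⠀⠀⠀⠀
⠀⠿⠂⠂⠂⠛⠂⠂⠿⠀⠀⠀
⠀⠿⠂⠂⠂⠂⠂⠂⠿⠀⠀⠀
⠀⠿⠂⠂⠂⠂⣾⠂⠿⠀⠀⠀
⠀⠿⠂⠂⠂⠂⠂⠶⠿⠀⠀⠀
⠀⠂⠂⠂⠂⠂⠂⠂⠂⠀⠀⠀
⠀⠀⠀⠀⠀⠀⠀⠀⠀⠀⠀⠀
⠀⠀⠀⠀⠀⠀⠀⠀⠀⠀⠀⠀
⠀⠀⠀⠀⠀⠀⠀⠀⠀⠀⠀⠀

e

⠀⠀⠀⠀⠀⠀⠀⠀⠀⠀⠀⠀
⠀⠀⠀⠀⠀⠀⠀⠀⠀⠀⠀⠀
⠀⠀⠀⠀⠀⠀⠀⠀⠀⠀⠀⠀
⠀⠀⠀⠀⠀⠀⠀⠀⠀⠀⠀⠀
⠿⠂⠂⠂⠛⠂⠂⠿⠿⠀⠀⠀
⠿⠂⠂⠂⠂⠂⠂⠿⠿⠀⠀⠀
⠿⠂⠂⠂⠂⠂⣾⠿⠿⠀⠀⠀
⠿⠂⠂⠂⠂⠂⠶⠿⠿⠀⠀⠀
⠂⠂⠂⠂⠂⠂⠂⠂⠂⠀⠀⠀
⠀⠀⠀⠀⠀⠀⠀⠀⠀⠀⠀⠀
⠀⠀⠀⠀⠀⠀⠀⠀⠀⠀⠀⠀
⠀⠀⠀⠀⠀⠀⠀⠀⠀⠀⠀⠀

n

⠀⠀⠀⠀⠀⠀⠀⠀⠀⠀⠀⠀
⠀⠀⠀⠀⠀⠀⠀⠀⠀⠀⠀⠀
⠀⠀⠀⠀⠀⠀⠀⠀⠀⠀⠀⠀
⠀⠀⠀⠀⠀⠀⠀⠀⠀⠀⠀⠀
⠀⠀⠀⠀⠂⠿⠿⠿⠿⠀⠀⠀
⠿⠂⠂⠂⠛⠂⠂⠿⠿⠀⠀⠀
⠿⠂⠂⠂⠂⠂⣾⠿⠿⠀⠀⠀
⠿⠂⠂⠂⠂⠂⠂⠿⠿⠀⠀⠀
⠿⠂⠂⠂⠂⠂⠶⠿⠿⠀⠀⠀
⠂⠂⠂⠂⠂⠂⠂⠂⠂⠀⠀⠀
⠀⠀⠀⠀⠀⠀⠀⠀⠀⠀⠀⠀
⠀⠀⠀⠀⠀⠀⠀⠀⠀⠀⠀⠀

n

⠀⠀⠀⠀⠀⠀⠀⠀⠀⠀⠀⠀
⠀⠀⠀⠀⠀⠀⠀⠀⠀⠀⠀⠀
⠀⠀⠀⠀⠀⠀⠀⠀⠀⠀⠀⠀
⠀⠀⠀⠀⠀⠀⠀⠀⠀⠀⠀⠀
⠀⠀⠀⠀⠂⠿⠿⠿⠿⠀⠀⠀
⠀⠀⠀⠀⠂⠿⠿⠿⠿⠀⠀⠀
⠿⠂⠂⠂⠛⠂⣾⠿⠿⠀⠀⠀
⠿⠂⠂⠂⠂⠂⠂⠿⠿⠀⠀⠀
⠿⠂⠂⠂⠂⠂⠂⠿⠿⠀⠀⠀
⠿⠂⠂⠂⠂⠂⠶⠿⠿⠀⠀⠀
⠂⠂⠂⠂⠂⠂⠂⠂⠂⠀⠀⠀
⠀⠀⠀⠀⠀⠀⠀⠀⠀⠀⠀⠀

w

⠀⠀⠀⠀⠀⠀⠀⠀⠀⠀⠀⠀
⠀⠀⠀⠀⠀⠀⠀⠀⠀⠀⠀⠀
⠀⠀⠀⠀⠀⠀⠀⠀⠀⠀⠀⠀
⠀⠀⠀⠀⠀⠀⠀⠀⠀⠀⠀⠀
⠀⠀⠀⠀⠿⠂⠿⠿⠿⠿⠀⠀
⠀⠀⠀⠀⠿⠂⠿⠿⠿⠿⠀⠀
⠀⠿⠂⠂⠂⠛⣾⠂⠿⠿⠀⠀
⠀⠿⠂⠂⠂⠂⠂⠂⠿⠿⠀⠀
⠀⠿⠂⠂⠂⠂⠂⠂⠿⠿⠀⠀
⠀⠿⠂⠂⠂⠂⠂⠶⠿⠿⠀⠀
⠀⠂⠂⠂⠂⠂⠂⠂⠂⠂⠀⠀
⠀⠀⠀⠀⠀⠀⠀⠀⠀⠀⠀⠀

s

⠀⠀⠀⠀⠀⠀⠀⠀⠀⠀⠀⠀
⠀⠀⠀⠀⠀⠀⠀⠀⠀⠀⠀⠀
⠀⠀⠀⠀⠀⠀⠀⠀⠀⠀⠀⠀
⠀⠀⠀⠀⠿⠂⠿⠿⠿⠿⠀⠀
⠀⠀⠀⠀⠿⠂⠿⠿⠿⠿⠀⠀
⠀⠿⠂⠂⠂⠛⠂⠂⠿⠿⠀⠀
⠀⠿⠂⠂⠂⠂⣾⠂⠿⠿⠀⠀
⠀⠿⠂⠂⠂⠂⠂⠂⠿⠿⠀⠀
⠀⠿⠂⠂⠂⠂⠂⠶⠿⠿⠀⠀
⠀⠂⠂⠂⠂⠂⠂⠂⠂⠂⠀⠀
⠀⠀⠀⠀⠀⠀⠀⠀⠀⠀⠀⠀
⠀⠀⠀⠀⠀⠀⠀⠀⠀⠀⠀⠀

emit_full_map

⠀⠀⠀⠿⠂⠿⠿⠿⠿
⠀⠀⠀⠿⠂⠿⠿⠿⠿
⠿⠂⠂⠂⠛⠂⠂⠿⠿
⠿⠂⠂⠂⠂⣾⠂⠿⠿
⠿⠂⠂⠂⠂⠂⠂⠿⠿
⠿⠂⠂⠂⠂⠂⠶⠿⠿
⠂⠂⠂⠂⠂⠂⠂⠂⠂

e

⠀⠀⠀⠀⠀⠀⠀⠀⠀⠀⠀⠀
⠀⠀⠀⠀⠀⠀⠀⠀⠀⠀⠀⠀
⠀⠀⠀⠀⠀⠀⠀⠀⠀⠀⠀⠀
⠀⠀⠀⠿⠂⠿⠿⠿⠿⠀⠀⠀
⠀⠀⠀⠿⠂⠿⠿⠿⠿⠀⠀⠀
⠿⠂⠂⠂⠛⠂⠂⠿⠿⠀⠀⠀
⠿⠂⠂⠂⠂⠂⣾⠿⠿⠀⠀⠀
⠿⠂⠂⠂⠂⠂⠂⠿⠿⠀⠀⠀
⠿⠂⠂⠂⠂⠂⠶⠿⠿⠀⠀⠀
⠂⠂⠂⠂⠂⠂⠂⠂⠂⠀⠀⠀
⠀⠀⠀⠀⠀⠀⠀⠀⠀⠀⠀⠀
⠀⠀⠀⠀⠀⠀⠀⠀⠀⠀⠀⠀

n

⠀⠀⠀⠀⠀⠀⠀⠀⠀⠀⠀⠀
⠀⠀⠀⠀⠀⠀⠀⠀⠀⠀⠀⠀
⠀⠀⠀⠀⠀⠀⠀⠀⠀⠀⠀⠀
⠀⠀⠀⠀⠀⠀⠀⠀⠀⠀⠀⠀
⠀⠀⠀⠿⠂⠿⠿⠿⠿⠀⠀⠀
⠀⠀⠀⠿⠂⠿⠿⠿⠿⠀⠀⠀
⠿⠂⠂⠂⠛⠂⣾⠿⠿⠀⠀⠀
⠿⠂⠂⠂⠂⠂⠂⠿⠿⠀⠀⠀
⠿⠂⠂⠂⠂⠂⠂⠿⠿⠀⠀⠀
⠿⠂⠂⠂⠂⠂⠶⠿⠿⠀⠀⠀
⠂⠂⠂⠂⠂⠂⠂⠂⠂⠀⠀⠀
⠀⠀⠀⠀⠀⠀⠀⠀⠀⠀⠀⠀

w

⠀⠀⠀⠀⠀⠀⠀⠀⠀⠀⠀⠀
⠀⠀⠀⠀⠀⠀⠀⠀⠀⠀⠀⠀
⠀⠀⠀⠀⠀⠀⠀⠀⠀⠀⠀⠀
⠀⠀⠀⠀⠀⠀⠀⠀⠀⠀⠀⠀
⠀⠀⠀⠀⠿⠂⠿⠿⠿⠿⠀⠀
⠀⠀⠀⠀⠿⠂⠿⠿⠿⠿⠀⠀
⠀⠿⠂⠂⠂⠛⣾⠂⠿⠿⠀⠀
⠀⠿⠂⠂⠂⠂⠂⠂⠿⠿⠀⠀
⠀⠿⠂⠂⠂⠂⠂⠂⠿⠿⠀⠀
⠀⠿⠂⠂⠂⠂⠂⠶⠿⠿⠀⠀
⠀⠂⠂⠂⠂⠂⠂⠂⠂⠂⠀⠀
⠀⠀⠀⠀⠀⠀⠀⠀⠀⠀⠀⠀

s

⠀⠀⠀⠀⠀⠀⠀⠀⠀⠀⠀⠀
⠀⠀⠀⠀⠀⠀⠀⠀⠀⠀⠀⠀
⠀⠀⠀⠀⠀⠀⠀⠀⠀⠀⠀⠀
⠀⠀⠀⠀⠿⠂⠿⠿⠿⠿⠀⠀
⠀⠀⠀⠀⠿⠂⠿⠿⠿⠿⠀⠀
⠀⠿⠂⠂⠂⠛⠂⠂⠿⠿⠀⠀
⠀⠿⠂⠂⠂⠂⣾⠂⠿⠿⠀⠀
⠀⠿⠂⠂⠂⠂⠂⠂⠿⠿⠀⠀
⠀⠿⠂⠂⠂⠂⠂⠶⠿⠿⠀⠀
⠀⠂⠂⠂⠂⠂⠂⠂⠂⠂⠀⠀
⠀⠀⠀⠀⠀⠀⠀⠀⠀⠀⠀⠀
⠀⠀⠀⠀⠀⠀⠀⠀⠀⠀⠀⠀

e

⠀⠀⠀⠀⠀⠀⠀⠀⠀⠀⠀⠀
⠀⠀⠀⠀⠀⠀⠀⠀⠀⠀⠀⠀
⠀⠀⠀⠀⠀⠀⠀⠀⠀⠀⠀⠀
⠀⠀⠀⠿⠂⠿⠿⠿⠿⠀⠀⠀
⠀⠀⠀⠿⠂⠿⠿⠿⠿⠀⠀⠀
⠿⠂⠂⠂⠛⠂⠂⠿⠿⠀⠀⠀
⠿⠂⠂⠂⠂⠂⣾⠿⠿⠀⠀⠀
⠿⠂⠂⠂⠂⠂⠂⠿⠿⠀⠀⠀
⠿⠂⠂⠂⠂⠂⠶⠿⠿⠀⠀⠀
⠂⠂⠂⠂⠂⠂⠂⠂⠂⠀⠀⠀
⠀⠀⠀⠀⠀⠀⠀⠀⠀⠀⠀⠀
⠀⠀⠀⠀⠀⠀⠀⠀⠀⠀⠀⠀

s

⠀⠀⠀⠀⠀⠀⠀⠀⠀⠀⠀⠀
⠀⠀⠀⠀⠀⠀⠀⠀⠀⠀⠀⠀
⠀⠀⠀⠿⠂⠿⠿⠿⠿⠀⠀⠀
⠀⠀⠀⠿⠂⠿⠿⠿⠿⠀⠀⠀
⠿⠂⠂⠂⠛⠂⠂⠿⠿⠀⠀⠀
⠿⠂⠂⠂⠂⠂⠂⠿⠿⠀⠀⠀
⠿⠂⠂⠂⠂⠂⣾⠿⠿⠀⠀⠀
⠿⠂⠂⠂⠂⠂⠶⠿⠿⠀⠀⠀
⠂⠂⠂⠂⠂⠂⠂⠂⠂⠀⠀⠀
⠀⠀⠀⠀⠀⠀⠀⠀⠀⠀⠀⠀
⠀⠀⠀⠀⠀⠀⠀⠀⠀⠀⠀⠀
⠀⠀⠀⠀⠀⠀⠀⠀⠀⠀⠀⠀


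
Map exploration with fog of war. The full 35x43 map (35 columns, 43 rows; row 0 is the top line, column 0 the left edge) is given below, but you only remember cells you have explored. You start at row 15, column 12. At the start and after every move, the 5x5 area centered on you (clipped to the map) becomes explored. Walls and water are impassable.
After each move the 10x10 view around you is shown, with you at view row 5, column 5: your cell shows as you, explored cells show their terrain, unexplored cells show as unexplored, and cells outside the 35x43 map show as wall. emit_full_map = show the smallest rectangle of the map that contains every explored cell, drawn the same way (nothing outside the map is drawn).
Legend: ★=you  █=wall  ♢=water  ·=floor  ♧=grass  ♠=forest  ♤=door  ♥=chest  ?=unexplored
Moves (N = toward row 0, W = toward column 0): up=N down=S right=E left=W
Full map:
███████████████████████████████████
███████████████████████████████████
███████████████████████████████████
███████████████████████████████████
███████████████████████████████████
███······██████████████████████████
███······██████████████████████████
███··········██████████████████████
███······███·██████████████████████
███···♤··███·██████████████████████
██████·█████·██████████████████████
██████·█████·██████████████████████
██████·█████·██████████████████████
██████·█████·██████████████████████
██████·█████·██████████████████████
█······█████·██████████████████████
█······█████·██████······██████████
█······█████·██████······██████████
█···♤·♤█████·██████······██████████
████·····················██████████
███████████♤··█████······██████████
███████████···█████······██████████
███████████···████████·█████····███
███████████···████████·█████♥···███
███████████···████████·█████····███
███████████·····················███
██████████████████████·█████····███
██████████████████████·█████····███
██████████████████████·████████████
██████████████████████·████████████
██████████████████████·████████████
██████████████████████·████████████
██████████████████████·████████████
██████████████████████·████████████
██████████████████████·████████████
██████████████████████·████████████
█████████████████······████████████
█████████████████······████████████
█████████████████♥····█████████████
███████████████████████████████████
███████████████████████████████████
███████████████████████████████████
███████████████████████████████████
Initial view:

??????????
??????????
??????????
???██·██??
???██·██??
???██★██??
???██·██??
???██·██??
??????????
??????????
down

??????????
??????????
???██·██??
???██·██??
???██·██??
???██★██??
???██·██??
???██·██??
??????????
??????????

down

??????????
???██·██??
???██·██??
???██·██??
???██·██??
???██★██??
???██·██??
???·····??
??????????
??????????

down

???██·██??
???██·██??
???██·██??
???██·██??
???██·██??
???██★██??
???·····??
???█♤··█??
??????????
??????????

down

???██·██??
???██·██??
???██·██??
???██·██??
???██·██??
???··★··??
???█♤··█??
???█···█??
??????????
??????????

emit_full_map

██·██
██·██
██·██
██·██
██·██
██·██
··★··
█♤··█
█···█

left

????██·██?
????██·██?
????██·██?
???███·██?
???███·██?
???··★···?
???██♤··█?
???██···█?
??????????
??????????

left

?????██·██
?????██·██
?????██·██
???████·██
???████·██
???··★····
???███♤··█
???███···█
??????????
??????????

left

??????██·█
??????██·█
??????██·█
???█████·█
???█████·█
???··★····
???████♤··
???████···
??????????
??????????

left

???????██·
???????██·
???????██·
???·█████·
???♤█████·
???··★····
???█████♤·
???█████··
??????????
??????????

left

????????██
????????██
????????██
???··█████
???·♤█████
???··★····
???██████♤
???██████·
??????????
??????????

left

?????????█
?????????█
?????????█
???···████
???♤·♤████
???··★····
???███████
???███████
??????????
??????????

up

?????????█
?????????█
?????????█
???···██?█
???···████
???♤·★████
???·······
???███████
???███████
??????????

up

??????????
?????????█
?????????█
???···██?█
???···██?█
???··★████
???♤·♤████
???·······
???███████
???███████

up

??????????
??????????
?????????█
???██·██?█
???···██?█
???··★██?█
???···████
???♤·♤████
???·······
???███████

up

??????????
??????????
??????????
???██·██?█
???██·██?█
???··★██?█
???···██?█
???···████
???♤·♤████
???·······

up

??????????
??????????
??????????
???██·██??
???██·██?█
???██★██?█
???···██?█
???···██?█
???···████
???♤·♤████

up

??????????
??????????
??????????
???██·██??
???██·██??
???██★██?█
???██·██?█
???···██?█
???···██?█
???···████

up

??????????
??????????
??????????
???██·██??
???██·██??
???██★██??
???██·██?█
???██·██?█
???···██?█
???···██?█

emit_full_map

██·██??????
██·██??????
██★██??????
██·██?██·██
██·██?██·██
···██?██·██
···██?██·██
···█████·██
♤·♤█████·██
···········
███████♤··█
███████···█

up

??????????
??????????
??????????
???··♤··??
???██·██??
???██★██??
???██·██??
???██·██?█
???██·██?█
???···██?█

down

??????????
??????????
???··♤··??
???██·██??
???██·██??
???██★██??
???██·██?█
???██·██?█
???···██?█
???···██?█

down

??????????
???··♤··??
???██·██??
???██·██??
???██·██??
???██★██?█
???██·██?█
???···██?█
???···██?█
???···████

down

???··♤··??
???██·██??
???██·██??
???██·██??
???██·██?█
???██★██?█
???···██?█
???···██?█
???···████
???♤·♤████

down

???██·██??
???██·██??
???██·██??
???██·██?█
???██·██?█
???··★██?█
???···██?█
???···████
???♤·♤████
???·······

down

???██·██??
???██·██??
???██·██?█
???██·██?█
???···██?█
???··★██?█
???···████
???♤·♤████
???·······
???███████

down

???██·██??
???██·██?█
???██·██?█
???···██?█
???···██?█
???··★████
???♤·♤████
???·······
???███████
???███████

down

???██·██?█
???██·██?█
???···██?█
???···██?█
???···████
???♤·★████
???·······
???███████
???███████
??????????

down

???██·██?█
???···██?█
???···██?█
???···████
???♤·♤████
???··★····
???███████
???███████
??????????
??????????

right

??██·██?██
??···██?██
??···██?██
??···█████
??♤·♤█████
??···★····
??███████♤
??███████·
??????????
??????????

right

?██·██?██·
?···██?██·
?···██?██·
?···█████·
?♤·♤█████·
?····★····
?███████♤·
?███████··
??????????
??????????

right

██·██?██·█
···██?██·█
···██?██·█
···█████·█
♤·♤█████·█
·····★····
███████♤··
███████···
??????????
??????????

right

█·██?██·██
··██?██·██
··██?██·██
··█████·██
·♤█████·██
·····★····
██████♤··█
██████···█
??????????
??????????

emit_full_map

··♤··??????
██·██??????
██·██??????
██·██??????
██·██?██·██
██·██?██·██
···██?██·██
···██?██·██
···█████·██
♤·♤█████·██
······★····
███████♤··█
███████···█


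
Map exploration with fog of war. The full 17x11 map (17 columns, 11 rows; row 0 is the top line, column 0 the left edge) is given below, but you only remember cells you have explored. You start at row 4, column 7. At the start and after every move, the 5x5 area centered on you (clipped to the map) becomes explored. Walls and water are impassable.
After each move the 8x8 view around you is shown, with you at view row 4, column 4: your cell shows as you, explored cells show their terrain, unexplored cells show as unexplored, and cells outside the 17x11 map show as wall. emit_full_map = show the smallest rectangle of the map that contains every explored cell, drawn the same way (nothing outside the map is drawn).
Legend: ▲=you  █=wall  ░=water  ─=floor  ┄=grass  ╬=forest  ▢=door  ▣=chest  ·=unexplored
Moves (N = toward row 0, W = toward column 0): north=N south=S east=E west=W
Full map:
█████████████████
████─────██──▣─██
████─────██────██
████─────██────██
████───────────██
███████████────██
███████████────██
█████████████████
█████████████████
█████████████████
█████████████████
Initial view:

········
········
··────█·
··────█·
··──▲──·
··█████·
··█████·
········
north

████████
········
··────█·
··────█·
··──▲─█·
··─────·
··█████·
··█████·

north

████████
████████
··█████·
··────█·
··──▲─█·
··────█·
··─────·
··█████·

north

████████
████████
████████
··█████·
··──▲─█·
··────█·
··────█·
··─────·

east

████████
████████
████████
·██████·
·───▲██·
·────██·
·────██·
·─────··

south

████████
████████
·██████·
·────██·
·───▲██·
·────██·
·──────·
·█████··

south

████████
·██████·
·────██·
·────██·
·───▲██·
·──────·
·██████·
·█████··

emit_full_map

██████
────██
────██
───▲██
──────
██████
█████·

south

·██████·
·────██·
·────██·
·────██·
·───▲──·
·██████·
·██████·
········

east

██████··
────██··
────██─·
────██─·
────▲──·
██████─·
██████─·
········

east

█████···
───██···
───██──·
───██──·
────▲──·
█████──·
█████──·
········

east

████····
──██····
──██───·
──██───·
────▲──·
████───·
████───·
········

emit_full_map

██████···
────██···
────██───
────██───
──────▲──
██████───
██████───

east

███·····
─██·····
─██────·
─██────·
────▲──·
███────·
███────·
········

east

██······
██······
██────█·
██────█·
────▲─█·
██────█·
██────█·
········

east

█······█
█······█
█────███
█────███
────▲███
█────███
█────███
·······█

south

█······█
█────███
█────███
─────███
█───▲███
█────███
··██████
·······█

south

█────███
█────███
─────███
█────███
█───▲███
··██████
··██████
·······█

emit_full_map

██████······
────██······
────██────██
────██────██
──────────██
██████────██
██████───▲██
·······█████
·······█████


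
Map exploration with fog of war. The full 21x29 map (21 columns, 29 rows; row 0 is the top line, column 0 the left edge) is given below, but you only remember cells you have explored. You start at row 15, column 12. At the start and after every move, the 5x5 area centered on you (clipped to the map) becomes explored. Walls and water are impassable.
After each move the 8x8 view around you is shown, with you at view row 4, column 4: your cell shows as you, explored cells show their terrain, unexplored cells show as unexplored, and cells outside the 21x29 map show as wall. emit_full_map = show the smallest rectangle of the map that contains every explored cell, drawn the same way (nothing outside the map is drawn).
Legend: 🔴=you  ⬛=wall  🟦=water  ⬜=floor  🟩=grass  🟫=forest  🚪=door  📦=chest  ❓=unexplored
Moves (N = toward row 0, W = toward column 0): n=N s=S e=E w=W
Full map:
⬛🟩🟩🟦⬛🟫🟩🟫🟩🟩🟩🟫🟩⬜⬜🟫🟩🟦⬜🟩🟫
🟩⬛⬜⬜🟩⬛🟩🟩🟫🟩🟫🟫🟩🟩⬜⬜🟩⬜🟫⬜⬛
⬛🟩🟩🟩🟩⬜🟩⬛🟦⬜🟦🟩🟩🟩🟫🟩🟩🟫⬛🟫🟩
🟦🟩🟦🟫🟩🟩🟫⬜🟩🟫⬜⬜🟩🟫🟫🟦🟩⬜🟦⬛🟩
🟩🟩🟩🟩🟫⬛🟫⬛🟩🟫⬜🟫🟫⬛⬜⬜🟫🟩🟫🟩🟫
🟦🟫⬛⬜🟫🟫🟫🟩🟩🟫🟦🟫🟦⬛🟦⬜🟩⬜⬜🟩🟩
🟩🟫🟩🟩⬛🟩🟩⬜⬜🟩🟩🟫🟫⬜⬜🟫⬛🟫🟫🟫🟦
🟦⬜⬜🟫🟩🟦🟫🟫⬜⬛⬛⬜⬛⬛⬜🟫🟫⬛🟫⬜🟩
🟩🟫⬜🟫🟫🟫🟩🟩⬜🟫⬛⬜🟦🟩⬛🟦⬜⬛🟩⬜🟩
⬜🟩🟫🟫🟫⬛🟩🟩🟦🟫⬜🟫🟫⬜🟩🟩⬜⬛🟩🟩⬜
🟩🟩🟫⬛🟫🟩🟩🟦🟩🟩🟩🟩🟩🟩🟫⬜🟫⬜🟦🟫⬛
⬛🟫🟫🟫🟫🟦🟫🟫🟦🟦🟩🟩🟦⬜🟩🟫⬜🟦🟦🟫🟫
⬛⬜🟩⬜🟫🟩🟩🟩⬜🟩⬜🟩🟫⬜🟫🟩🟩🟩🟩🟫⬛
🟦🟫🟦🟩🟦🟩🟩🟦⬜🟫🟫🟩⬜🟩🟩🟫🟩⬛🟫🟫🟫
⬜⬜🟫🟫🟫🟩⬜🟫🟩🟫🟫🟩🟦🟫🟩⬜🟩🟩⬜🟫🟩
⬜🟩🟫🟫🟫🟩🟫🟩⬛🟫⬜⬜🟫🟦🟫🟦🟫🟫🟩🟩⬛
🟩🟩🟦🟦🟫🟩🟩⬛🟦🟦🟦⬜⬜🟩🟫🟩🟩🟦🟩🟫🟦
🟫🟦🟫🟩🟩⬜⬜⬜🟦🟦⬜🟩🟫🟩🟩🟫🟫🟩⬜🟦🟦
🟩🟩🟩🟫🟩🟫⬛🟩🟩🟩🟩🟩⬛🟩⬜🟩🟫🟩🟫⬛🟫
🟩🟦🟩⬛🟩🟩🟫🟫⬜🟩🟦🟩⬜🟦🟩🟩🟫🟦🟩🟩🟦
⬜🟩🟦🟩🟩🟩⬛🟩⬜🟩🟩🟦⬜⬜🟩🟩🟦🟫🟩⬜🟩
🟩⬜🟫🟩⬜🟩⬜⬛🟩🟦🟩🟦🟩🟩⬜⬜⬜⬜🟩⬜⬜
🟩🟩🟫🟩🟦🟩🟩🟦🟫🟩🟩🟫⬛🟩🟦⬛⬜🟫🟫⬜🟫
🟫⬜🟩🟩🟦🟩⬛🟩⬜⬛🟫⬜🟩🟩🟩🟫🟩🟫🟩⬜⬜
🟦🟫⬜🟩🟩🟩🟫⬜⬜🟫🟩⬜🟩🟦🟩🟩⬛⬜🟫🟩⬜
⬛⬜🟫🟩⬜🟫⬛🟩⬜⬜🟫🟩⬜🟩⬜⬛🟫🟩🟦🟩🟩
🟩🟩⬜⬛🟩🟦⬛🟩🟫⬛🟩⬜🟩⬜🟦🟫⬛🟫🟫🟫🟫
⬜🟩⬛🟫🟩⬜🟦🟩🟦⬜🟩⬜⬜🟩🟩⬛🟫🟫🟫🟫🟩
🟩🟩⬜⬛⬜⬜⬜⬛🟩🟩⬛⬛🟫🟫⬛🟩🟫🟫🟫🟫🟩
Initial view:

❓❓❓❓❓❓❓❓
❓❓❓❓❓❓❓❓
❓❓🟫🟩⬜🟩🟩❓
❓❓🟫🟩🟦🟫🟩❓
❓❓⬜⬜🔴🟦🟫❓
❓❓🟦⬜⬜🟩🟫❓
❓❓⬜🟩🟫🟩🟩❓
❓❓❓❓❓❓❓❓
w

❓❓❓❓❓❓❓❓
❓❓❓❓❓❓❓❓
❓❓🟫🟫🟩⬜🟩🟩
❓❓🟫🟫🟩🟦🟫🟩
❓❓🟫⬜🔴🟫🟦🟫
❓❓🟦🟦⬜⬜🟩🟫
❓❓🟦⬜🟩🟫🟩🟩
❓❓❓❓❓❓❓❓

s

❓❓❓❓❓❓❓❓
❓❓🟫🟫🟩⬜🟩🟩
❓❓🟫🟫🟩🟦🟫🟩
❓❓🟫⬜⬜🟫🟦🟫
❓❓🟦🟦🔴⬜🟩🟫
❓❓🟦⬜🟩🟫🟩🟩
❓❓🟩🟩🟩⬛🟩❓
❓❓❓❓❓❓❓❓

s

❓❓🟫🟫🟩⬜🟩🟩
❓❓🟫🟫🟩🟦🟫🟩
❓❓🟫⬜⬜🟫🟦🟫
❓❓🟦🟦⬜⬜🟩🟫
❓❓🟦⬜🔴🟫🟩🟩
❓❓🟩🟩🟩⬛🟩❓
❓❓🟩🟦🟩⬜🟦❓
❓❓❓❓❓❓❓❓

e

❓🟫🟫🟩⬜🟩🟩❓
❓🟫🟫🟩🟦🟫🟩❓
❓🟫⬜⬜🟫🟦🟫❓
❓🟦🟦⬜⬜🟩🟫❓
❓🟦⬜🟩🔴🟩🟩❓
❓🟩🟩🟩⬛🟩⬜❓
❓🟩🟦🟩⬜🟦🟩❓
❓❓❓❓❓❓❓❓

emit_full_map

🟫🟫🟩⬜🟩🟩
🟫🟫🟩🟦🟫🟩
🟫⬜⬜🟫🟦🟫
🟦🟦⬜⬜🟩🟫
🟦⬜🟩🔴🟩🟩
🟩🟩🟩⬛🟩⬜
🟩🟦🟩⬜🟦🟩

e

🟫🟫🟩⬜🟩🟩❓❓
🟫🟫🟩🟦🟫🟩❓❓
🟫⬜⬜🟫🟦🟫🟦❓
🟦🟦⬜⬜🟩🟫🟩❓
🟦⬜🟩🟫🔴🟩🟫❓
🟩🟩🟩⬛🟩⬜🟩❓
🟩🟦🟩⬜🟦🟩🟩❓
❓❓❓❓❓❓❓❓

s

🟫🟫🟩🟦🟫🟩❓❓
🟫⬜⬜🟫🟦🟫🟦❓
🟦🟦⬜⬜🟩🟫🟩❓
🟦⬜🟩🟫🟩🟩🟫❓
🟩🟩🟩⬛🔴⬜🟩❓
🟩🟦🟩⬜🟦🟩🟩❓
❓❓🟦⬜⬜🟩🟩❓
❓❓❓❓❓❓❓❓

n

🟫🟫🟩⬜🟩🟩❓❓
🟫🟫🟩🟦🟫🟩❓❓
🟫⬜⬜🟫🟦🟫🟦❓
🟦🟦⬜⬜🟩🟫🟩❓
🟦⬜🟩🟫🔴🟩🟫❓
🟩🟩🟩⬛🟩⬜🟩❓
🟩🟦🟩⬜🟦🟩🟩❓
❓❓🟦⬜⬜🟩🟩❓

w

❓🟫🟫🟩⬜🟩🟩❓
❓🟫🟫🟩🟦🟫🟩❓
❓🟫⬜⬜🟫🟦🟫🟦
❓🟦🟦⬜⬜🟩🟫🟩
❓🟦⬜🟩🔴🟩🟩🟫
❓🟩🟩🟩⬛🟩⬜🟩
❓🟩🟦🟩⬜🟦🟩🟩
❓❓❓🟦⬜⬜🟩🟩

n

❓❓❓❓❓❓❓❓
❓🟫🟫🟩⬜🟩🟩❓
❓🟫🟫🟩🟦🟫🟩❓
❓🟫⬜⬜🟫🟦🟫🟦
❓🟦🟦⬜🔴🟩🟫🟩
❓🟦⬜🟩🟫🟩🟩🟫
❓🟩🟩🟩⬛🟩⬜🟩
❓🟩🟦🟩⬜🟦🟩🟩

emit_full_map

🟫🟫🟩⬜🟩🟩❓
🟫🟫🟩🟦🟫🟩❓
🟫⬜⬜🟫🟦🟫🟦
🟦🟦⬜🔴🟩🟫🟩
🟦⬜🟩🟫🟩🟩🟫
🟩🟩🟩⬛🟩⬜🟩
🟩🟦🟩⬜🟦🟩🟩
❓❓🟦⬜⬜🟩🟩

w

❓❓❓❓❓❓❓❓
❓❓🟫🟫🟩⬜🟩🟩
❓❓🟫🟫🟩🟦🟫🟩
❓❓🟫⬜⬜🟫🟦🟫
❓❓🟦🟦🔴⬜🟩🟫
❓❓🟦⬜🟩🟫🟩🟩
❓❓🟩🟩🟩⬛🟩⬜
❓❓🟩🟦🟩⬜🟦🟩

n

❓❓❓❓❓❓❓❓
❓❓❓❓❓❓❓❓
❓❓🟫🟫🟩⬜🟩🟩
❓❓🟫🟫🟩🟦🟫🟩
❓❓🟫⬜🔴🟫🟦🟫
❓❓🟦🟦⬜⬜🟩🟫
❓❓🟦⬜🟩🟫🟩🟩
❓❓🟩🟩🟩⬛🟩⬜

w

❓❓❓❓❓❓❓❓
❓❓❓❓❓❓❓❓
❓❓⬜🟫🟫🟩⬜🟩
❓❓🟩🟫🟫🟩🟦🟫
❓❓⬛🟫🔴⬜🟫🟦
❓❓🟦🟦🟦⬜⬜🟩
❓❓🟦🟦⬜🟩🟫🟩
❓❓❓🟩🟩🟩⬛🟩

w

❓❓❓❓❓❓❓❓
❓❓❓❓❓❓❓❓
❓❓🟦⬜🟫🟫🟩⬜
❓❓🟫🟩🟫🟫🟩🟦
❓❓🟩⬛🔴⬜⬜🟫
❓❓⬛🟦🟦🟦⬜⬜
❓❓⬜🟦🟦⬜🟩🟫
❓❓❓❓🟩🟩🟩⬛

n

❓❓❓❓❓❓❓❓
❓❓❓❓❓❓❓❓
❓❓🟩⬜🟩⬜🟩❓
❓❓🟦⬜🟫🟫🟩⬜
❓❓🟫🟩🔴🟫🟩🟦
❓❓🟩⬛🟫⬜⬜🟫
❓❓⬛🟦🟦🟦⬜⬜
❓❓⬜🟦🟦⬜🟩🟫

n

❓❓❓❓❓❓❓❓
❓❓❓❓❓❓❓❓
❓❓🟫🟦🟦🟩🟩❓
❓❓🟩⬜🟩⬜🟩❓
❓❓🟦⬜🔴🟫🟩⬜
❓❓🟫🟩🟫🟫🟩🟦
❓❓🟩⬛🟫⬜⬜🟫
❓❓⬛🟦🟦🟦⬜⬜

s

❓❓❓❓❓❓❓❓
❓❓🟫🟦🟦🟩🟩❓
❓❓🟩⬜🟩⬜🟩❓
❓❓🟦⬜🟫🟫🟩⬜
❓❓🟫🟩🔴🟫🟩🟦
❓❓🟩⬛🟫⬜⬜🟫
❓❓⬛🟦🟦🟦⬜⬜
❓❓⬜🟦🟦⬜🟩🟫

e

❓❓❓❓❓❓❓❓
❓🟫🟦🟦🟩🟩❓❓
❓🟩⬜🟩⬜🟩🟫❓
❓🟦⬜🟫🟫🟩⬜🟩
❓🟫🟩🟫🔴🟩🟦🟫
❓🟩⬛🟫⬜⬜🟫🟦
❓⬛🟦🟦🟦⬜⬜🟩
❓⬜🟦🟦⬜🟩🟫🟩

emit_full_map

🟫🟦🟦🟩🟩❓❓❓❓
🟩⬜🟩⬜🟩🟫❓❓❓
🟦⬜🟫🟫🟩⬜🟩🟩❓
🟫🟩🟫🔴🟩🟦🟫🟩❓
🟩⬛🟫⬜⬜🟫🟦🟫🟦
⬛🟦🟦🟦⬜⬜🟩🟫🟩
⬜🟦🟦⬜🟩🟫🟩🟩🟫
❓❓🟩🟩🟩⬛🟩⬜🟩
❓❓🟩🟦🟩⬜🟦🟩🟩
❓❓❓❓🟦⬜⬜🟩🟩

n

❓❓❓❓❓❓❓❓
❓❓❓❓❓❓❓❓
❓🟫🟦🟦🟩🟩🟦❓
❓🟩⬜🟩⬜🟩🟫❓
❓🟦⬜🟫🔴🟩⬜🟩
❓🟫🟩🟫🟫🟩🟦🟫
❓🟩⬛🟫⬜⬜🟫🟦
❓⬛🟦🟦🟦⬜⬜🟩

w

❓❓❓❓❓❓❓❓
❓❓❓❓❓❓❓❓
❓❓🟫🟦🟦🟩🟩🟦
❓❓🟩⬜🟩⬜🟩🟫
❓❓🟦⬜🔴🟫🟩⬜
❓❓🟫🟩🟫🟫🟩🟦
❓❓🟩⬛🟫⬜⬜🟫
❓❓⬛🟦🟦🟦⬜⬜

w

❓❓❓❓❓❓❓❓
❓❓❓❓❓❓❓❓
❓❓🟫🟫🟦🟦🟩🟩
❓❓🟩🟩⬜🟩⬜🟩
❓❓🟩🟦🔴🟫🟫🟩
❓❓⬜🟫🟩🟫🟫🟩
❓❓🟫🟩⬛🟫⬜⬜
❓❓❓⬛🟦🟦🟦⬜

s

❓❓❓❓❓❓❓❓
❓❓🟫🟫🟦🟦🟩🟩
❓❓🟩🟩⬜🟩⬜🟩
❓❓🟩🟦⬜🟫🟫🟩
❓❓⬜🟫🔴🟫🟫🟩
❓❓🟫🟩⬛🟫⬜⬜
❓❓🟩⬛🟦🟦🟦⬜
❓❓❓⬜🟦🟦⬜🟩

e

❓❓❓❓❓❓❓❓
❓🟫🟫🟦🟦🟩🟩🟦
❓🟩🟩⬜🟩⬜🟩🟫
❓🟩🟦⬜🟫🟫🟩⬜
❓⬜🟫🟩🔴🟫🟩🟦
❓🟫🟩⬛🟫⬜⬜🟫
❓🟩⬛🟦🟦🟦⬜⬜
❓❓⬜🟦🟦⬜🟩🟫

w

❓❓❓❓❓❓❓❓
❓❓🟫🟫🟦🟦🟩🟩
❓❓🟩🟩⬜🟩⬜🟩
❓❓🟩🟦⬜🟫🟫🟩
❓❓⬜🟫🔴🟫🟫🟩
❓❓🟫🟩⬛🟫⬜⬜
❓❓🟩⬛🟦🟦🟦⬜
❓❓❓⬜🟦🟦⬜🟩

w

❓❓❓❓❓❓❓❓
❓❓❓🟫🟫🟦🟦🟩
❓❓🟩🟩🟩⬜🟩⬜
❓❓🟩🟩🟦⬜🟫🟫
❓❓🟩⬜🔴🟩🟫🟫
❓❓🟩🟫🟩⬛🟫⬜
❓❓🟩🟩⬛🟦🟦🟦
❓❓❓❓⬜🟦🟦⬜

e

❓❓❓❓❓❓❓❓
❓❓🟫🟫🟦🟦🟩🟩
❓🟩🟩🟩⬜🟩⬜🟩
❓🟩🟩🟦⬜🟫🟫🟩
❓🟩⬜🟫🔴🟫🟫🟩
❓🟩🟫🟩⬛🟫⬜⬜
❓🟩🟩⬛🟦🟦🟦⬜
❓❓❓⬜🟦🟦⬜🟩

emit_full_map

❓🟫🟫🟦🟦🟩🟩🟦❓❓❓
🟩🟩🟩⬜🟩⬜🟩🟫❓❓❓
🟩🟩🟦⬜🟫🟫🟩⬜🟩🟩❓
🟩⬜🟫🔴🟫🟫🟩🟦🟫🟩❓
🟩🟫🟩⬛🟫⬜⬜🟫🟦🟫🟦
🟩🟩⬛🟦🟦🟦⬜⬜🟩🟫🟩
❓❓⬜🟦🟦⬜🟩🟫🟩🟩🟫
❓❓❓❓🟩🟩🟩⬛🟩⬜🟩
❓❓❓❓🟩🟦🟩⬜🟦🟩🟩
❓❓❓❓❓❓🟦⬜⬜🟩🟩


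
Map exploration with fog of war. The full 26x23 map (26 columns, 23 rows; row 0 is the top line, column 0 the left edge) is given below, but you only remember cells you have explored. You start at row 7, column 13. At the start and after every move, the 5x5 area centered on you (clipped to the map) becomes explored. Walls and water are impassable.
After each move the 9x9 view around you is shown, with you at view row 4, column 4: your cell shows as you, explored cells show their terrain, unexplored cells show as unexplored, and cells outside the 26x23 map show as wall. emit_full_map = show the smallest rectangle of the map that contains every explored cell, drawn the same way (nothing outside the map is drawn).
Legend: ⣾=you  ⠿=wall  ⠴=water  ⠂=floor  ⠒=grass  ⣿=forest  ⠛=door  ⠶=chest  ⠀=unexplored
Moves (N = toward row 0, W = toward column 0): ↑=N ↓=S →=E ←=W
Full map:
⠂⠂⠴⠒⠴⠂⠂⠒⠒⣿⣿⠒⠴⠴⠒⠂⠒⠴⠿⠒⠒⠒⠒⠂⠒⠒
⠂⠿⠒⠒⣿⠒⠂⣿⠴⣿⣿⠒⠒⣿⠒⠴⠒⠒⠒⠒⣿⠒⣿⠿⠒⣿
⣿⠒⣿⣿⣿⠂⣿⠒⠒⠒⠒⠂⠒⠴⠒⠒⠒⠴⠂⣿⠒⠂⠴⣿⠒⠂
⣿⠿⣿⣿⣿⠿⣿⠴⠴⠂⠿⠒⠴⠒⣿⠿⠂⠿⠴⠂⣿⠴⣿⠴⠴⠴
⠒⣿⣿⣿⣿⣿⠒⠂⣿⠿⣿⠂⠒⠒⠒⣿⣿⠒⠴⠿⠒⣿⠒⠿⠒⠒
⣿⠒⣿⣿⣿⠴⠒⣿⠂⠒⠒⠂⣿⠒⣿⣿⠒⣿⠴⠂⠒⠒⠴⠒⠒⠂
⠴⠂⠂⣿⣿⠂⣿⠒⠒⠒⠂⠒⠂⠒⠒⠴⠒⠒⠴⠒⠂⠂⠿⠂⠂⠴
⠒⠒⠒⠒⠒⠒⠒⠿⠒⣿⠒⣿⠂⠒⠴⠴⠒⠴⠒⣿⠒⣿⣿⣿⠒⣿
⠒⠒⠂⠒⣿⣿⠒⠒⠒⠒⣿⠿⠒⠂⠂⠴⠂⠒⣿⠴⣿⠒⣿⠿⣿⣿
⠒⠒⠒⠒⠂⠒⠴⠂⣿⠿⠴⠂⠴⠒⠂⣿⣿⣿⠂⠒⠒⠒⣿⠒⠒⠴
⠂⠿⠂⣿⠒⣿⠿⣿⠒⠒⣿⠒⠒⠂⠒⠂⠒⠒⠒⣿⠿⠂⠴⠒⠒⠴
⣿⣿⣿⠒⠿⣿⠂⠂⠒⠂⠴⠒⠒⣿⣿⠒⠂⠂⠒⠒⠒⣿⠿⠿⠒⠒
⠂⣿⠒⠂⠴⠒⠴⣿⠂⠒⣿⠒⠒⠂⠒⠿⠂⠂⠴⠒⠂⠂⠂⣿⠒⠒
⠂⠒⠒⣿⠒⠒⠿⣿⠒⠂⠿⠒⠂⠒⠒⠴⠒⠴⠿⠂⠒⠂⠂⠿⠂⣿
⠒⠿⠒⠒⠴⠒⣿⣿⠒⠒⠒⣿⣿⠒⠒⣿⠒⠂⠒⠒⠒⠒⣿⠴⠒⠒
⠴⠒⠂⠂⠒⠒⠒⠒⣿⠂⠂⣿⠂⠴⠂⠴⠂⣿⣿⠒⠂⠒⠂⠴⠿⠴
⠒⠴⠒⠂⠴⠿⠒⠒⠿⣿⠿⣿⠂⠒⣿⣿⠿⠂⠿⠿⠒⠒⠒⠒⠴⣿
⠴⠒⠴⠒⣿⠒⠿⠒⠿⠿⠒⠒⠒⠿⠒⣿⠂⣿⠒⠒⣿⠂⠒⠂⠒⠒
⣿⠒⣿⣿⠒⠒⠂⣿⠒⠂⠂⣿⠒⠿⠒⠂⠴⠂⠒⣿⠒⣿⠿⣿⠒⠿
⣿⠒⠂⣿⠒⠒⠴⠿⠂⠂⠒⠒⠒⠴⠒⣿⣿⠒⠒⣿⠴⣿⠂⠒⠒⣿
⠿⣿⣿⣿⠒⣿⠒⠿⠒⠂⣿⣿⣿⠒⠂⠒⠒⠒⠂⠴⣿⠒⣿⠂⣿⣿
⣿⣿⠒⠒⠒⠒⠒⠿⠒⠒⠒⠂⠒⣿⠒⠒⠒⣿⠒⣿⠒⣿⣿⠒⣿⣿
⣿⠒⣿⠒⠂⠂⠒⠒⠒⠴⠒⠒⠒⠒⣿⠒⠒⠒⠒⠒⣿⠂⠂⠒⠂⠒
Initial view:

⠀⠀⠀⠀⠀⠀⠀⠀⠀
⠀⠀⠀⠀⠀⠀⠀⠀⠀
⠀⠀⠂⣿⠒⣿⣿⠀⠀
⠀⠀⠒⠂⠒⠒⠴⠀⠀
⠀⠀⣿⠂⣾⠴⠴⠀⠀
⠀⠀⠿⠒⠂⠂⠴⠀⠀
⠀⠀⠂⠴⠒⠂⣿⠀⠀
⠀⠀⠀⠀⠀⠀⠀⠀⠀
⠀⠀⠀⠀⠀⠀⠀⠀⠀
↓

⠀⠀⠀⠀⠀⠀⠀⠀⠀
⠀⠀⠂⣿⠒⣿⣿⠀⠀
⠀⠀⠒⠂⠒⠒⠴⠀⠀
⠀⠀⣿⠂⠒⠴⠴⠀⠀
⠀⠀⠿⠒⣾⠂⠴⠀⠀
⠀⠀⠂⠴⠒⠂⣿⠀⠀
⠀⠀⠒⠒⠂⠒⠂⠀⠀
⠀⠀⠀⠀⠀⠀⠀⠀⠀
⠀⠀⠀⠀⠀⠀⠀⠀⠀

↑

⠀⠀⠀⠀⠀⠀⠀⠀⠀
⠀⠀⠀⠀⠀⠀⠀⠀⠀
⠀⠀⠂⣿⠒⣿⣿⠀⠀
⠀⠀⠒⠂⠒⠒⠴⠀⠀
⠀⠀⣿⠂⣾⠴⠴⠀⠀
⠀⠀⠿⠒⠂⠂⠴⠀⠀
⠀⠀⠂⠴⠒⠂⣿⠀⠀
⠀⠀⠒⠒⠂⠒⠂⠀⠀
⠀⠀⠀⠀⠀⠀⠀⠀⠀

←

⠀⠀⠀⠀⠀⠀⠀⠀⠀
⠀⠀⠀⠀⠀⠀⠀⠀⠀
⠀⠀⠒⠂⣿⠒⣿⣿⠀
⠀⠀⠂⠒⠂⠒⠒⠴⠀
⠀⠀⠒⣿⣾⠒⠴⠴⠀
⠀⠀⣿⠿⠒⠂⠂⠴⠀
⠀⠀⠴⠂⠴⠒⠂⣿⠀
⠀⠀⠀⠒⠒⠂⠒⠂⠀
⠀⠀⠀⠀⠀⠀⠀⠀⠀

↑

⠀⠀⠀⠀⠀⠀⠀⠀⠀
⠀⠀⠀⠀⠀⠀⠀⠀⠀
⠀⠀⣿⠂⠒⠒⠒⠀⠀
⠀⠀⠒⠂⣿⠒⣿⣿⠀
⠀⠀⠂⠒⣾⠒⠒⠴⠀
⠀⠀⠒⣿⠂⠒⠴⠴⠀
⠀⠀⣿⠿⠒⠂⠂⠴⠀
⠀⠀⠴⠂⠴⠒⠂⣿⠀
⠀⠀⠀⠒⠒⠂⠒⠂⠀

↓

⠀⠀⠀⠀⠀⠀⠀⠀⠀
⠀⠀⣿⠂⠒⠒⠒⠀⠀
⠀⠀⠒⠂⣿⠒⣿⣿⠀
⠀⠀⠂⠒⠂⠒⠒⠴⠀
⠀⠀⠒⣿⣾⠒⠴⠴⠀
⠀⠀⣿⠿⠒⠂⠂⠴⠀
⠀⠀⠴⠂⠴⠒⠂⣿⠀
⠀⠀⠀⠒⠒⠂⠒⠂⠀
⠀⠀⠀⠀⠀⠀⠀⠀⠀

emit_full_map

⣿⠂⠒⠒⠒⠀
⠒⠂⣿⠒⣿⣿
⠂⠒⠂⠒⠒⠴
⠒⣿⣾⠒⠴⠴
⣿⠿⠒⠂⠂⠴
⠴⠂⠴⠒⠂⣿
⠀⠒⠒⠂⠒⠂

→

⠀⠀⠀⠀⠀⠀⠀⠀⠀
⠀⣿⠂⠒⠒⠒⠀⠀⠀
⠀⠒⠂⣿⠒⣿⣿⠀⠀
⠀⠂⠒⠂⠒⠒⠴⠀⠀
⠀⠒⣿⠂⣾⠴⠴⠀⠀
⠀⣿⠿⠒⠂⠂⠴⠀⠀
⠀⠴⠂⠴⠒⠂⣿⠀⠀
⠀⠀⠒⠒⠂⠒⠂⠀⠀
⠀⠀⠀⠀⠀⠀⠀⠀⠀

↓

⠀⣿⠂⠒⠒⠒⠀⠀⠀
⠀⠒⠂⣿⠒⣿⣿⠀⠀
⠀⠂⠒⠂⠒⠒⠴⠀⠀
⠀⠒⣿⠂⠒⠴⠴⠀⠀
⠀⣿⠿⠒⣾⠂⠴⠀⠀
⠀⠴⠂⠴⠒⠂⣿⠀⠀
⠀⠀⠒⠒⠂⠒⠂⠀⠀
⠀⠀⠀⠀⠀⠀⠀⠀⠀
⠀⠀⠀⠀⠀⠀⠀⠀⠀

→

⣿⠂⠒⠒⠒⠀⠀⠀⠀
⠒⠂⣿⠒⣿⣿⠀⠀⠀
⠂⠒⠂⠒⠒⠴⠒⠀⠀
⠒⣿⠂⠒⠴⠴⠒⠀⠀
⣿⠿⠒⠂⣾⠴⠂⠀⠀
⠴⠂⠴⠒⠂⣿⣿⠀⠀
⠀⠒⠒⠂⠒⠂⠒⠀⠀
⠀⠀⠀⠀⠀⠀⠀⠀⠀
⠀⠀⠀⠀⠀⠀⠀⠀⠀

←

⠀⣿⠂⠒⠒⠒⠀⠀⠀
⠀⠒⠂⣿⠒⣿⣿⠀⠀
⠀⠂⠒⠂⠒⠒⠴⠒⠀
⠀⠒⣿⠂⠒⠴⠴⠒⠀
⠀⣿⠿⠒⣾⠂⠴⠂⠀
⠀⠴⠂⠴⠒⠂⣿⣿⠀
⠀⠀⠒⠒⠂⠒⠂⠒⠀
⠀⠀⠀⠀⠀⠀⠀⠀⠀
⠀⠀⠀⠀⠀⠀⠀⠀⠀

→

⣿⠂⠒⠒⠒⠀⠀⠀⠀
⠒⠂⣿⠒⣿⣿⠀⠀⠀
⠂⠒⠂⠒⠒⠴⠒⠀⠀
⠒⣿⠂⠒⠴⠴⠒⠀⠀
⣿⠿⠒⠂⣾⠴⠂⠀⠀
⠴⠂⠴⠒⠂⣿⣿⠀⠀
⠀⠒⠒⠂⠒⠂⠒⠀⠀
⠀⠀⠀⠀⠀⠀⠀⠀⠀
⠀⠀⠀⠀⠀⠀⠀⠀⠀

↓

⠒⠂⣿⠒⣿⣿⠀⠀⠀
⠂⠒⠂⠒⠒⠴⠒⠀⠀
⠒⣿⠂⠒⠴⠴⠒⠀⠀
⣿⠿⠒⠂⠂⠴⠂⠀⠀
⠴⠂⠴⠒⣾⣿⣿⠀⠀
⠀⠒⠒⠂⠒⠂⠒⠀⠀
⠀⠀⠒⣿⣿⠒⠂⠀⠀
⠀⠀⠀⠀⠀⠀⠀⠀⠀
⠀⠀⠀⠀⠀⠀⠀⠀⠀

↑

⣿⠂⠒⠒⠒⠀⠀⠀⠀
⠒⠂⣿⠒⣿⣿⠀⠀⠀
⠂⠒⠂⠒⠒⠴⠒⠀⠀
⠒⣿⠂⠒⠴⠴⠒⠀⠀
⣿⠿⠒⠂⣾⠴⠂⠀⠀
⠴⠂⠴⠒⠂⣿⣿⠀⠀
⠀⠒⠒⠂⠒⠂⠒⠀⠀
⠀⠀⠒⣿⣿⠒⠂⠀⠀
⠀⠀⠀⠀⠀⠀⠀⠀⠀

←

⠀⣿⠂⠒⠒⠒⠀⠀⠀
⠀⠒⠂⣿⠒⣿⣿⠀⠀
⠀⠂⠒⠂⠒⠒⠴⠒⠀
⠀⠒⣿⠂⠒⠴⠴⠒⠀
⠀⣿⠿⠒⣾⠂⠴⠂⠀
⠀⠴⠂⠴⠒⠂⣿⣿⠀
⠀⠀⠒⠒⠂⠒⠂⠒⠀
⠀⠀⠀⠒⣿⣿⠒⠂⠀
⠀⠀⠀⠀⠀⠀⠀⠀⠀

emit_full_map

⣿⠂⠒⠒⠒⠀⠀
⠒⠂⣿⠒⣿⣿⠀
⠂⠒⠂⠒⠒⠴⠒
⠒⣿⠂⠒⠴⠴⠒
⣿⠿⠒⣾⠂⠴⠂
⠴⠂⠴⠒⠂⣿⣿
⠀⠒⠒⠂⠒⠂⠒
⠀⠀⠒⣿⣿⠒⠂

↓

⠀⠒⠂⣿⠒⣿⣿⠀⠀
⠀⠂⠒⠂⠒⠒⠴⠒⠀
⠀⠒⣿⠂⠒⠴⠴⠒⠀
⠀⣿⠿⠒⠂⠂⠴⠂⠀
⠀⠴⠂⠴⣾⠂⣿⣿⠀
⠀⠀⠒⠒⠂⠒⠂⠒⠀
⠀⠀⠒⠒⣿⣿⠒⠂⠀
⠀⠀⠀⠀⠀⠀⠀⠀⠀
⠀⠀⠀⠀⠀⠀⠀⠀⠀

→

⠒⠂⣿⠒⣿⣿⠀⠀⠀
⠂⠒⠂⠒⠒⠴⠒⠀⠀
⠒⣿⠂⠒⠴⠴⠒⠀⠀
⣿⠿⠒⠂⠂⠴⠂⠀⠀
⠴⠂⠴⠒⣾⣿⣿⠀⠀
⠀⠒⠒⠂⠒⠂⠒⠀⠀
⠀⠒⠒⣿⣿⠒⠂⠀⠀
⠀⠀⠀⠀⠀⠀⠀⠀⠀
⠀⠀⠀⠀⠀⠀⠀⠀⠀

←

⠀⠒⠂⣿⠒⣿⣿⠀⠀
⠀⠂⠒⠂⠒⠒⠴⠒⠀
⠀⠒⣿⠂⠒⠴⠴⠒⠀
⠀⣿⠿⠒⠂⠂⠴⠂⠀
⠀⠴⠂⠴⣾⠂⣿⣿⠀
⠀⠀⠒⠒⠂⠒⠂⠒⠀
⠀⠀⠒⠒⣿⣿⠒⠂⠀
⠀⠀⠀⠀⠀⠀⠀⠀⠀
⠀⠀⠀⠀⠀⠀⠀⠀⠀

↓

⠀⠂⠒⠂⠒⠒⠴⠒⠀
⠀⠒⣿⠂⠒⠴⠴⠒⠀
⠀⣿⠿⠒⠂⠂⠴⠂⠀
⠀⠴⠂⠴⠒⠂⣿⣿⠀
⠀⠀⠒⠒⣾⠒⠂⠒⠀
⠀⠀⠒⠒⣿⣿⠒⠂⠀
⠀⠀⠒⠒⠂⠒⠿⠀⠀
⠀⠀⠀⠀⠀⠀⠀⠀⠀
⠀⠀⠀⠀⠀⠀⠀⠀⠀

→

⠂⠒⠂⠒⠒⠴⠒⠀⠀
⠒⣿⠂⠒⠴⠴⠒⠀⠀
⣿⠿⠒⠂⠂⠴⠂⠀⠀
⠴⠂⠴⠒⠂⣿⣿⠀⠀
⠀⠒⠒⠂⣾⠂⠒⠀⠀
⠀⠒⠒⣿⣿⠒⠂⠀⠀
⠀⠒⠒⠂⠒⠿⠂⠀⠀
⠀⠀⠀⠀⠀⠀⠀⠀⠀
⠀⠀⠀⠀⠀⠀⠀⠀⠀

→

⠒⠂⠒⠒⠴⠒⠀⠀⠀
⣿⠂⠒⠴⠴⠒⠀⠀⠀
⠿⠒⠂⠂⠴⠂⠒⠀⠀
⠂⠴⠒⠂⣿⣿⣿⠀⠀
⠒⠒⠂⠒⣾⠒⠒⠀⠀
⠒⠒⣿⣿⠒⠂⠂⠀⠀
⠒⠒⠂⠒⠿⠂⠂⠀⠀
⠀⠀⠀⠀⠀⠀⠀⠀⠀
⠀⠀⠀⠀⠀⠀⠀⠀⠀

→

⠂⠒⠒⠴⠒⠀⠀⠀⠀
⠂⠒⠴⠴⠒⠀⠀⠀⠀
⠒⠂⠂⠴⠂⠒⣿⠀⠀
⠴⠒⠂⣿⣿⣿⠂⠀⠀
⠒⠂⠒⠂⣾⠒⠒⠀⠀
⠒⣿⣿⠒⠂⠂⠒⠀⠀
⠒⠂⠒⠿⠂⠂⠴⠀⠀
⠀⠀⠀⠀⠀⠀⠀⠀⠀
⠀⠀⠀⠀⠀⠀⠀⠀⠀

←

⠒⠂⠒⠒⠴⠒⠀⠀⠀
⣿⠂⠒⠴⠴⠒⠀⠀⠀
⠿⠒⠂⠂⠴⠂⠒⣿⠀
⠂⠴⠒⠂⣿⣿⣿⠂⠀
⠒⠒⠂⠒⣾⠒⠒⠒⠀
⠒⠒⣿⣿⠒⠂⠂⠒⠀
⠒⠒⠂⠒⠿⠂⠂⠴⠀
⠀⠀⠀⠀⠀⠀⠀⠀⠀
⠀⠀⠀⠀⠀⠀⠀⠀⠀

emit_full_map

⣿⠂⠒⠒⠒⠀⠀⠀⠀
⠒⠂⣿⠒⣿⣿⠀⠀⠀
⠂⠒⠂⠒⠒⠴⠒⠀⠀
⠒⣿⠂⠒⠴⠴⠒⠀⠀
⣿⠿⠒⠂⠂⠴⠂⠒⣿
⠴⠂⠴⠒⠂⣿⣿⣿⠂
⠀⠒⠒⠂⠒⣾⠒⠒⠒
⠀⠒⠒⣿⣿⠒⠂⠂⠒
⠀⠒⠒⠂⠒⠿⠂⠂⠴

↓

⣿⠂⠒⠴⠴⠒⠀⠀⠀
⠿⠒⠂⠂⠴⠂⠒⣿⠀
⠂⠴⠒⠂⣿⣿⣿⠂⠀
⠒⠒⠂⠒⠂⠒⠒⠒⠀
⠒⠒⣿⣿⣾⠂⠂⠒⠀
⠒⠒⠂⠒⠿⠂⠂⠴⠀
⠀⠀⠒⠒⠴⠒⠴⠀⠀
⠀⠀⠀⠀⠀⠀⠀⠀⠀
⠀⠀⠀⠀⠀⠀⠀⠀⠀

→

⠂⠒⠴⠴⠒⠀⠀⠀⠀
⠒⠂⠂⠴⠂⠒⣿⠀⠀
⠴⠒⠂⣿⣿⣿⠂⠀⠀
⠒⠂⠒⠂⠒⠒⠒⠀⠀
⠒⣿⣿⠒⣾⠂⠒⠀⠀
⠒⠂⠒⠿⠂⠂⠴⠀⠀
⠀⠒⠒⠴⠒⠴⠿⠀⠀
⠀⠀⠀⠀⠀⠀⠀⠀⠀
⠀⠀⠀⠀⠀⠀⠀⠀⠀

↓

⠒⠂⠂⠴⠂⠒⣿⠀⠀
⠴⠒⠂⣿⣿⣿⠂⠀⠀
⠒⠂⠒⠂⠒⠒⠒⠀⠀
⠒⣿⣿⠒⠂⠂⠒⠀⠀
⠒⠂⠒⠿⣾⠂⠴⠀⠀
⠀⠒⠒⠴⠒⠴⠿⠀⠀
⠀⠀⠒⣿⠒⠂⠒⠀⠀
⠀⠀⠀⠀⠀⠀⠀⠀⠀
⠀⠀⠀⠀⠀⠀⠀⠀⠀

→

⠂⠂⠴⠂⠒⣿⠀⠀⠀
⠒⠂⣿⣿⣿⠂⠀⠀⠀
⠂⠒⠂⠒⠒⠒⣿⠀⠀
⣿⣿⠒⠂⠂⠒⠒⠀⠀
⠂⠒⠿⠂⣾⠴⠒⠀⠀
⠒⠒⠴⠒⠴⠿⠂⠀⠀
⠀⠒⣿⠒⠂⠒⠒⠀⠀
⠀⠀⠀⠀⠀⠀⠀⠀⠀
⠀⠀⠀⠀⠀⠀⠀⠀⠀

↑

⠒⠴⠴⠒⠀⠀⠀⠀⠀
⠂⠂⠴⠂⠒⣿⠀⠀⠀
⠒⠂⣿⣿⣿⠂⠒⠀⠀
⠂⠒⠂⠒⠒⠒⣿⠀⠀
⣿⣿⠒⠂⣾⠒⠒⠀⠀
⠂⠒⠿⠂⠂⠴⠒⠀⠀
⠒⠒⠴⠒⠴⠿⠂⠀⠀
⠀⠒⣿⠒⠂⠒⠒⠀⠀
⠀⠀⠀⠀⠀⠀⠀⠀⠀

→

⠴⠴⠒⠀⠀⠀⠀⠀⠀
⠂⠴⠂⠒⣿⠀⠀⠀⠀
⠂⣿⣿⣿⠂⠒⠒⠀⠀
⠒⠂⠒⠒⠒⣿⠿⠀⠀
⣿⠒⠂⠂⣾⠒⠒⠀⠀
⠒⠿⠂⠂⠴⠒⠂⠀⠀
⠒⠴⠒⠴⠿⠂⠒⠀⠀
⠒⣿⠒⠂⠒⠒⠀⠀⠀
⠀⠀⠀⠀⠀⠀⠀⠀⠀

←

⠒⠴⠴⠒⠀⠀⠀⠀⠀
⠂⠂⠴⠂⠒⣿⠀⠀⠀
⠒⠂⣿⣿⣿⠂⠒⠒⠀
⠂⠒⠂⠒⠒⠒⣿⠿⠀
⣿⣿⠒⠂⣾⠒⠒⠒⠀
⠂⠒⠿⠂⠂⠴⠒⠂⠀
⠒⠒⠴⠒⠴⠿⠂⠒⠀
⠀⠒⣿⠒⠂⠒⠒⠀⠀
⠀⠀⠀⠀⠀⠀⠀⠀⠀

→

⠴⠴⠒⠀⠀⠀⠀⠀⠀
⠂⠴⠂⠒⣿⠀⠀⠀⠀
⠂⣿⣿⣿⠂⠒⠒⠀⠀
⠒⠂⠒⠒⠒⣿⠿⠀⠀
⣿⠒⠂⠂⣾⠒⠒⠀⠀
⠒⠿⠂⠂⠴⠒⠂⠀⠀
⠒⠴⠒⠴⠿⠂⠒⠀⠀
⠒⣿⠒⠂⠒⠒⠀⠀⠀
⠀⠀⠀⠀⠀⠀⠀⠀⠀

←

⠒⠴⠴⠒⠀⠀⠀⠀⠀
⠂⠂⠴⠂⠒⣿⠀⠀⠀
⠒⠂⣿⣿⣿⠂⠒⠒⠀
⠂⠒⠂⠒⠒⠒⣿⠿⠀
⣿⣿⠒⠂⣾⠒⠒⠒⠀
⠂⠒⠿⠂⠂⠴⠒⠂⠀
⠒⠒⠴⠒⠴⠿⠂⠒⠀
⠀⠒⣿⠒⠂⠒⠒⠀⠀
⠀⠀⠀⠀⠀⠀⠀⠀⠀

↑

⠒⠒⠴⠒⠀⠀⠀⠀⠀
⠒⠴⠴⠒⠀⠀⠀⠀⠀
⠂⠂⠴⠂⠒⣿⠴⠀⠀
⠒⠂⣿⣿⣿⠂⠒⠒⠀
⠂⠒⠂⠒⣾⠒⣿⠿⠀
⣿⣿⠒⠂⠂⠒⠒⠒⠀
⠂⠒⠿⠂⠂⠴⠒⠂⠀
⠒⠒⠴⠒⠴⠿⠂⠒⠀
⠀⠒⣿⠒⠂⠒⠒⠀⠀

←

⠂⠒⠒⠴⠒⠀⠀⠀⠀
⠂⠒⠴⠴⠒⠀⠀⠀⠀
⠒⠂⠂⠴⠂⠒⣿⠴⠀
⠴⠒⠂⣿⣿⣿⠂⠒⠒
⠒⠂⠒⠂⣾⠒⠒⣿⠿
⠒⣿⣿⠒⠂⠂⠒⠒⠒
⠒⠂⠒⠿⠂⠂⠴⠒⠂
⠀⠒⠒⠴⠒⠴⠿⠂⠒
⠀⠀⠒⣿⠒⠂⠒⠒⠀

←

⠒⠂⠒⠒⠴⠒⠀⠀⠀
⣿⠂⠒⠴⠴⠒⠀⠀⠀
⠿⠒⠂⠂⠴⠂⠒⣿⠴
⠂⠴⠒⠂⣿⣿⣿⠂⠒
⠒⠒⠂⠒⣾⠒⠒⠒⣿
⠒⠒⣿⣿⠒⠂⠂⠒⠒
⠒⠒⠂⠒⠿⠂⠂⠴⠒
⠀⠀⠒⠒⠴⠒⠴⠿⠂
⠀⠀⠀⠒⣿⠒⠂⠒⠒

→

⠂⠒⠒⠴⠒⠀⠀⠀⠀
⠂⠒⠴⠴⠒⠀⠀⠀⠀
⠒⠂⠂⠴⠂⠒⣿⠴⠀
⠴⠒⠂⣿⣿⣿⠂⠒⠒
⠒⠂⠒⠂⣾⠒⠒⣿⠿
⠒⣿⣿⠒⠂⠂⠒⠒⠒
⠒⠂⠒⠿⠂⠂⠴⠒⠂
⠀⠒⠒⠴⠒⠴⠿⠂⠒
⠀⠀⠒⣿⠒⠂⠒⠒⠀

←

⠒⠂⠒⠒⠴⠒⠀⠀⠀
⣿⠂⠒⠴⠴⠒⠀⠀⠀
⠿⠒⠂⠂⠴⠂⠒⣿⠴
⠂⠴⠒⠂⣿⣿⣿⠂⠒
⠒⠒⠂⠒⣾⠒⠒⠒⣿
⠒⠒⣿⣿⠒⠂⠂⠒⠒
⠒⠒⠂⠒⠿⠂⠂⠴⠒
⠀⠀⠒⠒⠴⠒⠴⠿⠂
⠀⠀⠀⠒⣿⠒⠂⠒⠒

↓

⣿⠂⠒⠴⠴⠒⠀⠀⠀
⠿⠒⠂⠂⠴⠂⠒⣿⠴
⠂⠴⠒⠂⣿⣿⣿⠂⠒
⠒⠒⠂⠒⠂⠒⠒⠒⣿
⠒⠒⣿⣿⣾⠂⠂⠒⠒
⠒⠒⠂⠒⠿⠂⠂⠴⠒
⠀⠀⠒⠒⠴⠒⠴⠿⠂
⠀⠀⠀⠒⣿⠒⠂⠒⠒
⠀⠀⠀⠀⠀⠀⠀⠀⠀

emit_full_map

⣿⠂⠒⠒⠒⠀⠀⠀⠀⠀⠀
⠒⠂⣿⠒⣿⣿⠀⠀⠀⠀⠀
⠂⠒⠂⠒⠒⠴⠒⠀⠀⠀⠀
⠒⣿⠂⠒⠴⠴⠒⠀⠀⠀⠀
⣿⠿⠒⠂⠂⠴⠂⠒⣿⠴⠀
⠴⠂⠴⠒⠂⣿⣿⣿⠂⠒⠒
⠀⠒⠒⠂⠒⠂⠒⠒⠒⣿⠿
⠀⠒⠒⣿⣿⣾⠂⠂⠒⠒⠒
⠀⠒⠒⠂⠒⠿⠂⠂⠴⠒⠂
⠀⠀⠀⠒⠒⠴⠒⠴⠿⠂⠒
⠀⠀⠀⠀⠒⣿⠒⠂⠒⠒⠀

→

⠂⠒⠴⠴⠒⠀⠀⠀⠀
⠒⠂⠂⠴⠂⠒⣿⠴⠀
⠴⠒⠂⣿⣿⣿⠂⠒⠒
⠒⠂⠒⠂⠒⠒⠒⣿⠿
⠒⣿⣿⠒⣾⠂⠒⠒⠒
⠒⠂⠒⠿⠂⠂⠴⠒⠂
⠀⠒⠒⠴⠒⠴⠿⠂⠒
⠀⠀⠒⣿⠒⠂⠒⠒⠀
⠀⠀⠀⠀⠀⠀⠀⠀⠀

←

⣿⠂⠒⠴⠴⠒⠀⠀⠀
⠿⠒⠂⠂⠴⠂⠒⣿⠴
⠂⠴⠒⠂⣿⣿⣿⠂⠒
⠒⠒⠂⠒⠂⠒⠒⠒⣿
⠒⠒⣿⣿⣾⠂⠂⠒⠒
⠒⠒⠂⠒⠿⠂⠂⠴⠒
⠀⠀⠒⠒⠴⠒⠴⠿⠂
⠀⠀⠀⠒⣿⠒⠂⠒⠒
⠀⠀⠀⠀⠀⠀⠀⠀⠀

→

⠂⠒⠴⠴⠒⠀⠀⠀⠀
⠒⠂⠂⠴⠂⠒⣿⠴⠀
⠴⠒⠂⣿⣿⣿⠂⠒⠒
⠒⠂⠒⠂⠒⠒⠒⣿⠿
⠒⣿⣿⠒⣾⠂⠒⠒⠒
⠒⠂⠒⠿⠂⠂⠴⠒⠂
⠀⠒⠒⠴⠒⠴⠿⠂⠒
⠀⠀⠒⣿⠒⠂⠒⠒⠀
⠀⠀⠀⠀⠀⠀⠀⠀⠀

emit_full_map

⣿⠂⠒⠒⠒⠀⠀⠀⠀⠀⠀
⠒⠂⣿⠒⣿⣿⠀⠀⠀⠀⠀
⠂⠒⠂⠒⠒⠴⠒⠀⠀⠀⠀
⠒⣿⠂⠒⠴⠴⠒⠀⠀⠀⠀
⣿⠿⠒⠂⠂⠴⠂⠒⣿⠴⠀
⠴⠂⠴⠒⠂⣿⣿⣿⠂⠒⠒
⠀⠒⠒⠂⠒⠂⠒⠒⠒⣿⠿
⠀⠒⠒⣿⣿⠒⣾⠂⠒⠒⠒
⠀⠒⠒⠂⠒⠿⠂⠂⠴⠒⠂
⠀⠀⠀⠒⠒⠴⠒⠴⠿⠂⠒
⠀⠀⠀⠀⠒⣿⠒⠂⠒⠒⠀
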